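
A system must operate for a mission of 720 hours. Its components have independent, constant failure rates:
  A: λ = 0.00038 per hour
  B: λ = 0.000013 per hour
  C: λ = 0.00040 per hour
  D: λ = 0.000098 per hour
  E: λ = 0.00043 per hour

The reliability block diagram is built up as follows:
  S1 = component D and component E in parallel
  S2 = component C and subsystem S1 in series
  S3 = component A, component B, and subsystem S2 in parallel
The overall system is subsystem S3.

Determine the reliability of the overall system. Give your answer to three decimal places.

R(A) = exp(−0.00038 × 720) = 0.76064
R(B) = exp(−0.000013 × 720) = 0.99068
R(C) = exp(−0.00040 × 720) = 0.74976
R(D) = exp(−0.000098 × 720) = 0.93187
R(E) = exp(−0.00043 × 720) = 0.73374
Parallel (D and E): 1 − (1 − 0.93187)(1 − 0.73374) = 0.98186
Series (C and [0.98186]): 0.74976 × 0.98186 = 0.73616
Parallel (A, B, and [0.73616]): 1 − (1 − 0.76064)(1 − 0.99068)(1 − 0.73616) = 0.999

0.999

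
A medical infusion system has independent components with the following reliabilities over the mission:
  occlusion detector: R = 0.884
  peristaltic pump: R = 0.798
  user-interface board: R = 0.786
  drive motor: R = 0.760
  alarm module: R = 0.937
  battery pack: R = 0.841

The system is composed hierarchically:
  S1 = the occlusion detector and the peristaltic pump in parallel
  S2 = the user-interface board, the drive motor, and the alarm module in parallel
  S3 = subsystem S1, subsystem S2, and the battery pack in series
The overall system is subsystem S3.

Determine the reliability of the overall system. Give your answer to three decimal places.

0.819

Parallel (occlusion detector and peristaltic pump): 1 − (1 − 0.88400)(1 − 0.79800) = 0.97657
Parallel (user-interface board, drive motor, and alarm module): 1 − (1 − 0.78600)(1 − 0.76000)(1 − 0.93700) = 0.99676
Series ([0.97657], [0.99676], and battery pack): 0.97657 × 0.99676 × 0.84100 = 0.819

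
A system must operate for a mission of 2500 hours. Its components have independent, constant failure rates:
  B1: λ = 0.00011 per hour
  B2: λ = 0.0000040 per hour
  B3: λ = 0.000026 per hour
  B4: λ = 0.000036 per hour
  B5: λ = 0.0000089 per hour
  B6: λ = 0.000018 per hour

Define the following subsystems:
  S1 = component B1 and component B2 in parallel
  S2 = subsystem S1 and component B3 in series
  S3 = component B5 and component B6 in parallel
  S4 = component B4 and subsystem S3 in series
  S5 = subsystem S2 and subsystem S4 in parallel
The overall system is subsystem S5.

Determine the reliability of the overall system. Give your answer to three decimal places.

R(B1) = exp(−0.00011 × 2500) = 0.75957
R(B2) = exp(−0.0000040 × 2500) = 0.99005
R(B3) = exp(−0.000026 × 2500) = 0.93707
R(B4) = exp(−0.000036 × 2500) = 0.91393
R(B5) = exp(−0.0000089 × 2500) = 0.97800
R(B6) = exp(−0.000018 × 2500) = 0.95600
Parallel (B1 and B2): 1 − (1 − 0.75957)(1 − 0.99005) = 0.99761
Series ([0.99761] and B3): 0.99761 × 0.93707 = 0.93483
Parallel (B5 and B6): 1 − (1 − 0.97800)(1 − 0.95600) = 0.99903
Series (B4 and [0.99903]): 0.91393 × 0.99903 = 0.91304
Parallel ([0.93483] and [0.91304]): 1 − (1 − 0.93483)(1 − 0.91304) = 0.994

0.994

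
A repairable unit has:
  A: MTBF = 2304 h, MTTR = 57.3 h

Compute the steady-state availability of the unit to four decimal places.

A(A) = MTBF/(MTBF+MTTR) = 2304/(2304+57.3) = 0.9757

0.9757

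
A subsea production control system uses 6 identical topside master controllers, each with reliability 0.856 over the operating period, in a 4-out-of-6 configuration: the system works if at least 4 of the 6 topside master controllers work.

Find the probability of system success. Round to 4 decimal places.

0.9575

R = Σ_{i=4}^{6} C(6,i) p^i (1−p)^{6−i} with p = 0.856
C(6,4)·0.856^4·0.144^2 = 0.166998
C(6,5)·0.856^5·0.144^1 = 0.397084
C(6,6)·0.856^6·0.144^0 = 0.393407
Sum = 0.9575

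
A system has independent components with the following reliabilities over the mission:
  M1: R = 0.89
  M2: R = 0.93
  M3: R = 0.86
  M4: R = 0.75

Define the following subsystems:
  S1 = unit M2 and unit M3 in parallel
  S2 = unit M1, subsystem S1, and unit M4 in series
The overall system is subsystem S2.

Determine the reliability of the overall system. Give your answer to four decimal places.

0.6610

Parallel (M2 and M3): 1 − (1 − 0.930000)(1 − 0.860000) = 0.990200
Series (M1, [0.990200], and M4): 0.890000 × 0.990200 × 0.750000 = 0.6610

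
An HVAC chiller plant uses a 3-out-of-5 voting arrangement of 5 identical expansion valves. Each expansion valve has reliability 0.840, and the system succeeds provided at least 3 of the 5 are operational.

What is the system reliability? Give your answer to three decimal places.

0.968

R = Σ_{i=3}^{5} C(5,i) p^i (1−p)^{5−i} with p = 0.840
C(5,3)·0.840^3·0.160^2 = 0.15173
C(5,4)·0.840^4·0.160^1 = 0.39830
C(5,5)·0.840^5·0.160^0 = 0.41821
Sum = 0.968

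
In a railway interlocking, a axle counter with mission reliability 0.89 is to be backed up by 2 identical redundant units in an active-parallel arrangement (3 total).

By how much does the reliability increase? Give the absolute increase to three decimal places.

R_before = 0.89
R_after = 1 − (1 − 0.89)^3 = 0.999
ΔR = 0.999 − 0.89 = 0.109

0.109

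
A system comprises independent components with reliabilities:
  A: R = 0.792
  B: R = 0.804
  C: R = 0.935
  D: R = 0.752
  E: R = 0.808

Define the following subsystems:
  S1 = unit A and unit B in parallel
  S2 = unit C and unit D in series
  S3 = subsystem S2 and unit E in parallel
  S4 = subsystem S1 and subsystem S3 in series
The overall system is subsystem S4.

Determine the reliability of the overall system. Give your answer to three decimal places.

Parallel (A and B): 1 − (1 − 0.79200)(1 − 0.80400) = 0.95923
Series (C and D): 0.93500 × 0.75200 = 0.70312
Parallel ([0.70312] and E): 1 − (1 − 0.70312)(1 − 0.80800) = 0.94300
Series ([0.95923] and [0.94300]): 0.95923 × 0.94300 = 0.905

0.905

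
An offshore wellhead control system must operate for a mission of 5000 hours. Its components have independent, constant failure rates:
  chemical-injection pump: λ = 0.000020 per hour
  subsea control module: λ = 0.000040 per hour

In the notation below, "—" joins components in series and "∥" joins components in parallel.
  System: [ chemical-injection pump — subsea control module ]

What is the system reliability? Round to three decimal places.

R(chemical-injection pump) = exp(−0.000020 × 5000) = 0.90484
R(subsea control module) = exp(−0.000040 × 5000) = 0.81873
Series (chemical-injection pump and subsea control module): 0.90484 × 0.81873 = 0.741

0.741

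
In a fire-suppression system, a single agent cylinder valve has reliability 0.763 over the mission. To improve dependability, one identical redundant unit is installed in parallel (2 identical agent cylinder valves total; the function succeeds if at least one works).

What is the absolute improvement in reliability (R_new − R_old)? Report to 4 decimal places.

R_before = 0.763
R_after = 1 − (1 − 0.763)^2 = 0.9438
ΔR = 0.9438 − 0.763 = 0.1808

0.1808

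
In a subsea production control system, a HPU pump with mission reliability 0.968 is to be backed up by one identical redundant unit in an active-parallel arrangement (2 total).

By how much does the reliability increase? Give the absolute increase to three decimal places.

0.031

R_before = 0.968
R_after = 1 − (1 − 0.968)^2 = 0.999
ΔR = 0.999 − 0.968 = 0.031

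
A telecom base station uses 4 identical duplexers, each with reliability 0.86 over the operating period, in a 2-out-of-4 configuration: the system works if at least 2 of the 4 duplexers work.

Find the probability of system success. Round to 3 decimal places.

R = Σ_{i=2}^{4} C(4,i) p^i (1−p)^{4−i} with p = 0.86
C(4,2)·0.86^2·0.14^2 = 0.08698
C(4,3)·0.86^3·0.14^1 = 0.35619
C(4,4)·0.86^4·0.14^0 = 0.54701
Sum = 0.990

0.990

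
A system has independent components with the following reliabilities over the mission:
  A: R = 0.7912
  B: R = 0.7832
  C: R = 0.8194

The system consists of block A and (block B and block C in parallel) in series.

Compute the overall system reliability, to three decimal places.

Parallel (B and C): 1 − (1 − 0.78320)(1 − 0.81940) = 0.96085
Series (A and [0.96085]): 0.79120 × 0.96085 = 0.760

0.760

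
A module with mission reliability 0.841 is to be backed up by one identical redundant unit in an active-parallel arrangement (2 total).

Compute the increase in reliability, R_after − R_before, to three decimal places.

0.134

R_before = 0.841
R_after = 1 − (1 − 0.841)^2 = 0.975
ΔR = 0.975 − 0.841 = 0.134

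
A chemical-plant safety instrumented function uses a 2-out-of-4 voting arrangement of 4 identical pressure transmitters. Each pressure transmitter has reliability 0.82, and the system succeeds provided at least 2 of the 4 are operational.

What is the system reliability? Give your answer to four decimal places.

0.9798

R = Σ_{i=2}^{4} C(4,i) p^i (1−p)^{4−i} with p = 0.82
C(4,2)·0.82^2·0.18^2 = 0.130715
C(4,3)·0.82^3·0.18^1 = 0.396985
C(4,4)·0.82^4·0.18^0 = 0.452122
Sum = 0.9798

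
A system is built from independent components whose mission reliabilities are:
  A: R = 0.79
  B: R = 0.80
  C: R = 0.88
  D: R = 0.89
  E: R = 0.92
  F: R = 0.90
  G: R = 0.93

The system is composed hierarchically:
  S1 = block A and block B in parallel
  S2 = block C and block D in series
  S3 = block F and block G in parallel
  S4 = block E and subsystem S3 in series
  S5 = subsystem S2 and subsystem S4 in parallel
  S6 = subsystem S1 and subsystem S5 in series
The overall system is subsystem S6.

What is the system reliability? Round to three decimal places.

Parallel (A and B): 1 − (1 − 0.79000)(1 − 0.80000) = 0.95800
Series (C and D): 0.88000 × 0.89000 = 0.78320
Parallel (F and G): 1 − (1 − 0.90000)(1 − 0.93000) = 0.99300
Series (E and [0.99300]): 0.92000 × 0.99300 = 0.91356
Parallel ([0.78320] and [0.91356]): 1 − (1 − 0.78320)(1 − 0.91356) = 0.98126
Series ([0.95800] and [0.98126]): 0.95800 × 0.98126 = 0.940

0.940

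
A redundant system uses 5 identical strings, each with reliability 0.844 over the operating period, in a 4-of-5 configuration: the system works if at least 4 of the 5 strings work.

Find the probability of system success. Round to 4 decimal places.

R = Σ_{i=4}^{5} C(5,i) p^i (1−p)^{5−i} with p = 0.844
C(5,4)·0.844^4·0.156^1 = 0.395790
C(5,5)·0.844^5·0.156^0 = 0.428265
Sum = 0.8241

0.8241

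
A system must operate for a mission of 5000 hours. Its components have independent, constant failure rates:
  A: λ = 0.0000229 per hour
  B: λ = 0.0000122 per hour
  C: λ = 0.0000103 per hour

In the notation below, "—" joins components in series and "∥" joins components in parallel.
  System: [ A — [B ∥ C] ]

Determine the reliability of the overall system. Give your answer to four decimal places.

R(A) = exp(−0.0000229 × 5000) = 0.891812
R(B) = exp(−0.0000122 × 5000) = 0.940823
R(C) = exp(−0.0000103 × 5000) = 0.949804
Parallel (B and C): 1 − (1 − 0.940823)(1 − 0.949804) = 0.997030
Series (A and [0.997030]): 0.891812 × 0.997030 = 0.8892

0.8892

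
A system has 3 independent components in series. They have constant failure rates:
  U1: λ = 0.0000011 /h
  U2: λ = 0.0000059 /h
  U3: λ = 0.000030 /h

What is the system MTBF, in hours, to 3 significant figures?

Series of exponential components: λ_sys = Σ λ_i
λ_sys = 0.0000011 + 0.0000059 + 0.000030 = 3.7000e-05 /h
MTBF = 1 / λ_sys = 27000 h

27000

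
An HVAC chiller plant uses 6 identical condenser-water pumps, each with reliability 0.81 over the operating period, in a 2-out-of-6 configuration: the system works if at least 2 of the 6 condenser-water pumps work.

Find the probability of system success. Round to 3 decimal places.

0.999

R = Σ_{i=2}^{6} C(6,i) p^i (1−p)^{6−i} with p = 0.81
C(6,2)·0.81^2·0.19^4 = 0.01283
C(6,3)·0.81^3·0.19^3 = 0.07290
C(6,4)·0.81^4·0.19^2 = 0.23310
C(6,5)·0.81^5·0.19^1 = 0.39749
C(6,6)·0.81^6·0.19^0 = 0.28243
Sum = 0.999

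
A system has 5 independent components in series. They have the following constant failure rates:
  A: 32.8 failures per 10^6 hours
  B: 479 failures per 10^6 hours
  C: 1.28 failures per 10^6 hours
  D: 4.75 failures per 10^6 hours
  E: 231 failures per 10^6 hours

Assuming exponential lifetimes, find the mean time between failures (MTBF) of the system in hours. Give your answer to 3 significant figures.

Series of exponential components: λ_sys = Σ λ_i
λ_sys = 0.0000328 + 0.000479 + 0.00000128 + 0.00000475 + 0.000231 = 7.4883e-04 /h
MTBF = 1 / λ_sys = 1340 h

1340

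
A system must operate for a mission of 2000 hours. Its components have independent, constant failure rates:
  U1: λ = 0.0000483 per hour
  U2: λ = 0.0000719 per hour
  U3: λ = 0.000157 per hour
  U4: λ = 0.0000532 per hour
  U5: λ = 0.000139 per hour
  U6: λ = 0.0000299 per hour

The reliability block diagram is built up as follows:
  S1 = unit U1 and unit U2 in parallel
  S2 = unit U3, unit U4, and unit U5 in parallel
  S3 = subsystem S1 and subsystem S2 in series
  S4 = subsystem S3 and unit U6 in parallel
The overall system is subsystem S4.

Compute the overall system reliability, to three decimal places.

0.999

R(U1) = exp(−0.0000483 × 2000) = 0.90792
R(U2) = exp(−0.0000719 × 2000) = 0.86606
R(U3) = exp(−0.000157 × 2000) = 0.73052
R(U4) = exp(−0.0000532 × 2000) = 0.89906
R(U5) = exp(−0.000139 × 2000) = 0.75730
R(U6) = exp(−0.0000299 × 2000) = 0.94195
Parallel (U1 and U2): 1 − (1 − 0.90792)(1 − 0.86606) = 0.98767
Parallel (U3, U4, and U5): 1 − (1 − 0.73052)(1 − 0.89906)(1 − 0.75730) = 0.99340
Series ([0.98767] and [0.99340]): 0.98767 × 0.99340 = 0.98115
Parallel ([0.98115] and U6): 1 − (1 − 0.98115)(1 − 0.94195) = 0.999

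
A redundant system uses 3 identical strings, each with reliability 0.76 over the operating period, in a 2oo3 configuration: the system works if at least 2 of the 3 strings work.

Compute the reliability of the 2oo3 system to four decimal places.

0.8548

R = Σ_{i=2}^{3} C(3,i) p^i (1−p)^{3−i} with p = 0.76
C(3,2)·0.76^2·0.24^1 = 0.415872
C(3,3)·0.76^3·0.24^0 = 0.438976
Sum = 0.8548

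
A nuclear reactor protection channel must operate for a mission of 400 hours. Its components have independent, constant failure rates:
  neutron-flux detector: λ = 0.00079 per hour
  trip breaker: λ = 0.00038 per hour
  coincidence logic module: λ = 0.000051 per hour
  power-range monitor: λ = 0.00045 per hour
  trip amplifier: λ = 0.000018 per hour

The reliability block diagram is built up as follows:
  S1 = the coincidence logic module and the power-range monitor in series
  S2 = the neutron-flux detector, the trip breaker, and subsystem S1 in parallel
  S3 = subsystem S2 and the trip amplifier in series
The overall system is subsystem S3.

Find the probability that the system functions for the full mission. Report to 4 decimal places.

0.9859

R(neutron-flux detector) = exp(−0.00079 × 400) = 0.729059
R(trip breaker) = exp(−0.00038 × 400) = 0.858988
R(coincidence logic module) = exp(−0.000051 × 400) = 0.979807
R(power-range monitor) = exp(−0.00045 × 400) = 0.835270
R(trip amplifier) = exp(−0.000018 × 400) = 0.992826
Series (coincidence logic module and power-range monitor): 0.979807 × 0.835270 = 0.818403
Parallel (neutron-flux detector, trip breaker, and [0.818403]): 1 − (1 − 0.729059)(1 − 0.858988)(1 − 0.818403) = 0.993062
Series ([0.993062] and trip amplifier): 0.993062 × 0.992826 = 0.9859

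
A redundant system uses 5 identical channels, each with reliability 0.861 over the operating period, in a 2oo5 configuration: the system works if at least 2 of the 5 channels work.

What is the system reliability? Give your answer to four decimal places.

R = Σ_{i=2}^{5} C(5,i) p^i (1−p)^{5−i} with p = 0.861
C(5,2)·0.861^2·0.139^3 = 0.019909
C(5,3)·0.861^3·0.139^2 = 0.123322
C(5,4)·0.861^4·0.139^1 = 0.381942
C(5,5)·0.861^5·0.139^0 = 0.473168
Sum = 0.9983

0.9983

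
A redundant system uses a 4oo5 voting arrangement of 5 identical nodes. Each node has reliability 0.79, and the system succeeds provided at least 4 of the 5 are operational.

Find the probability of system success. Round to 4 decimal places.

R = Σ_{i=4}^{5} C(5,i) p^i (1−p)^{5−i} with p = 0.79
C(5,4)·0.79^4·0.21^1 = 0.408976
C(5,5)·0.79^5·0.21^0 = 0.307706
Sum = 0.7167

0.7167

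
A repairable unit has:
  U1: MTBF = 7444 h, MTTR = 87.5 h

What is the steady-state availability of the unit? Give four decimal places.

A(U1) = MTBF/(MTBF+MTTR) = 7444/(7444+87.5) = 0.9884

0.9884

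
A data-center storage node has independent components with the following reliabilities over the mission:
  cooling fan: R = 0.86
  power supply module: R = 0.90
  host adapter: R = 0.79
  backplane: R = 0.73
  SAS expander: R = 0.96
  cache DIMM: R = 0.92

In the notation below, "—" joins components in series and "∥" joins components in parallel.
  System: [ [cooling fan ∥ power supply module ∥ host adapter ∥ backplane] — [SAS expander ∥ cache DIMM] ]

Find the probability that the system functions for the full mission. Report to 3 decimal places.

Parallel (cooling fan, power supply module, host adapter, and backplane): 1 − (1 − 0.86000)(1 − 0.90000)(1 − 0.79000)(1 − 0.73000) = 0.99921
Parallel (SAS expander and cache DIMM): 1 − (1 − 0.96000)(1 − 0.92000) = 0.99680
Series ([0.99921] and [0.99680]): 0.99921 × 0.99680 = 0.996

0.996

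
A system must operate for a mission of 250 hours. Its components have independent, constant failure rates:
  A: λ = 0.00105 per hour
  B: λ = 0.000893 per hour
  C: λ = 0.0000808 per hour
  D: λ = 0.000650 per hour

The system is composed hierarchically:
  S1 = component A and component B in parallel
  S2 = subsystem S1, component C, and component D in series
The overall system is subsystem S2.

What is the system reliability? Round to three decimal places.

R(A) = exp(−0.00105 × 250) = 0.76913
R(B) = exp(−0.000893 × 250) = 0.79991
R(C) = exp(−0.0000808 × 250) = 0.98000
R(D) = exp(−0.000650 × 250) = 0.85002
Parallel (A and B): 1 − (1 − 0.76913)(1 − 0.79991) = 0.95381
Series ([0.95381], C, and D): 0.95381 × 0.98000 × 0.85002 = 0.795

0.795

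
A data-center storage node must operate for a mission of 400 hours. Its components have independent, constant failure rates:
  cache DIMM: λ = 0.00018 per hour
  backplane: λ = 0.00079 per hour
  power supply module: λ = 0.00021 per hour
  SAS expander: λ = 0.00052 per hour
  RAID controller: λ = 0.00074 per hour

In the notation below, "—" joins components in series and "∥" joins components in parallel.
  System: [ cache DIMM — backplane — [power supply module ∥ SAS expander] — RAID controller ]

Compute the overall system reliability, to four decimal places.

R(cache DIMM) = exp(−0.00018 × 400) = 0.930531
R(backplane) = exp(−0.00079 × 400) = 0.729059
R(power supply module) = exp(−0.00021 × 400) = 0.919431
R(SAS expander) = exp(−0.00052 × 400) = 0.812207
R(RAID controller) = exp(−0.00074 × 400) = 0.743787
Parallel (power supply module and SAS expander): 1 − (1 − 0.919431)(1 − 0.812207) = 0.984870
Series (cache DIMM, backplane, [0.984870], and RAID controller): 0.930531 × 0.729059 × 0.984870 × 0.743787 = 0.4970

0.4970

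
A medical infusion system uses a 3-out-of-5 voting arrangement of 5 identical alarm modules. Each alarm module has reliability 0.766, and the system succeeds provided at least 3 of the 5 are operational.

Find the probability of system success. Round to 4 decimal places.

0.9126

R = Σ_{i=3}^{5} C(5,i) p^i (1−p)^{5−i} with p = 0.766
C(5,3)·0.766^3·0.234^2 = 0.246104
C(5,4)·0.766^4·0.234^1 = 0.402811
C(5,5)·0.766^5·0.234^0 = 0.263720
Sum = 0.9126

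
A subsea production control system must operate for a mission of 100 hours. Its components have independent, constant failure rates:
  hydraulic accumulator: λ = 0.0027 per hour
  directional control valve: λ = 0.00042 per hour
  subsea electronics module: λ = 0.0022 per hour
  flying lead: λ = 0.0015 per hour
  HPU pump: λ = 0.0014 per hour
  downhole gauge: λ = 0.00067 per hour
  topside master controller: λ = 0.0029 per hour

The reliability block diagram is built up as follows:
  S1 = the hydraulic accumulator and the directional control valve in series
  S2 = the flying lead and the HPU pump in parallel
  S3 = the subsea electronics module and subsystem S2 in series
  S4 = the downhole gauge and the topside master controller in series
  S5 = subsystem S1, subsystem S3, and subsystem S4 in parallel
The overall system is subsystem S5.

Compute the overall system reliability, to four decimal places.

0.9829

R(hydraulic accumulator) = exp(−0.0027 × 100) = 0.763379
R(directional control valve) = exp(−0.00042 × 100) = 0.958870
R(subsea electronics module) = exp(−0.0022 × 100) = 0.802519
R(flying lead) = exp(−0.0015 × 100) = 0.860708
R(HPU pump) = exp(−0.0014 × 100) = 0.869358
R(downhole gauge) = exp(−0.00067 × 100) = 0.935195
R(topside master controller) = exp(−0.0029 × 100) = 0.748264
Series (hydraulic accumulator and directional control valve): 0.763379 × 0.958870 = 0.731981
Parallel (flying lead and HPU pump): 1 − (1 − 0.860708)(1 − 0.869358) = 0.981803
Series (subsea electronics module and [0.981803]): 0.802519 × 0.981803 = 0.787916
Series (downhole gauge and topside master controller): 0.935195 × 0.748264 = 0.699773
Parallel ([0.731981], [0.787916], and [0.699773]): 1 − (1 − 0.731981)(1 − 0.787916)(1 − 0.699773) = 0.9829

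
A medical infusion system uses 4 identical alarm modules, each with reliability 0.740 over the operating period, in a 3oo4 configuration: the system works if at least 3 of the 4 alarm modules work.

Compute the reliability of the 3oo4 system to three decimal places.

R = Σ_{i=3}^{4} C(4,i) p^i (1−p)^{4−i} with p = 0.740
C(4,3)·0.740^3·0.260^1 = 0.42143
C(4,4)·0.740^4·0.260^0 = 0.29987
Sum = 0.721

0.721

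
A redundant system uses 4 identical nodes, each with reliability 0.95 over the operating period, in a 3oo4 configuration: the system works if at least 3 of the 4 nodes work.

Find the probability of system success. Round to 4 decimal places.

0.9860

R = Σ_{i=3}^{4} C(4,i) p^i (1−p)^{4−i} with p = 0.95
C(4,3)·0.95^3·0.05^1 = 0.171475
C(4,4)·0.95^4·0.05^0 = 0.814506
Sum = 0.9860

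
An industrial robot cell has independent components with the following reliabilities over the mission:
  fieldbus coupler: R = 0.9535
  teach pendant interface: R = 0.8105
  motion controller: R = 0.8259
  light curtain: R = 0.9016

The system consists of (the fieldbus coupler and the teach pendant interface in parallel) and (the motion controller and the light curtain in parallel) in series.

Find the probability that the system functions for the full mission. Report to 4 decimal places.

Parallel (fieldbus coupler and teach pendant interface): 1 − (1 − 0.953500)(1 − 0.810500) = 0.991188
Parallel (motion controller and light curtain): 1 − (1 − 0.825900)(1 − 0.901600) = 0.982869
Series ([0.991188] and [0.982869]): 0.991188 × 0.982869 = 0.9742

0.9742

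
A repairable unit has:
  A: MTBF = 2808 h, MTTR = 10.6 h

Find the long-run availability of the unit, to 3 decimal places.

0.996

A(A) = MTBF/(MTBF+MTTR) = 2808/(2808+10.6) = 0.996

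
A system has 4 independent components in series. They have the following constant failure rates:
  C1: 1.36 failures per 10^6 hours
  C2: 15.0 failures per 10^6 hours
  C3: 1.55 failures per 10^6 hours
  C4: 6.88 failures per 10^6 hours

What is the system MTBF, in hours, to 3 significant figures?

40300

Series of exponential components: λ_sys = Σ λ_i
λ_sys = 0.00000136 + 0.0000150 + 0.00000155 + 0.00000688 = 2.4790e-05 /h
MTBF = 1 / λ_sys = 40300 h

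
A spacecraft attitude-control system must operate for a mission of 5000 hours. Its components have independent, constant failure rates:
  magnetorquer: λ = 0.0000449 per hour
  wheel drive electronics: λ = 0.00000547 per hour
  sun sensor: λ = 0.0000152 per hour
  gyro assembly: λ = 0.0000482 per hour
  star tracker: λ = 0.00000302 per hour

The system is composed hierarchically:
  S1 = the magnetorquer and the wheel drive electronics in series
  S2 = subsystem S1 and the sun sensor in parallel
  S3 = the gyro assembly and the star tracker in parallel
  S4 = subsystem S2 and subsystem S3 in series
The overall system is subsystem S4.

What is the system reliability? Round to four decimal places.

0.9805

R(magnetorquer) = exp(−0.0000449 × 5000) = 0.798916
R(wheel drive electronics) = exp(−0.00000547 × 5000) = 0.973021
R(sun sensor) = exp(−0.0000152 × 5000) = 0.926816
R(gyro assembly) = exp(−0.0000482 × 5000) = 0.785842
R(star tracker) = exp(−0.00000302 × 5000) = 0.985013
Series (magnetorquer and wheel drive electronics): 0.798916 × 0.973021 = 0.777362
Parallel ([0.777362] and sun sensor): 1 − (1 − 0.777362)(1 − 0.926816) = 0.983706
Parallel (gyro assembly and star tracker): 1 − (1 − 0.785842)(1 − 0.985013) = 0.996790
Series ([0.983706] and [0.996790]): 0.983706 × 0.996790 = 0.9805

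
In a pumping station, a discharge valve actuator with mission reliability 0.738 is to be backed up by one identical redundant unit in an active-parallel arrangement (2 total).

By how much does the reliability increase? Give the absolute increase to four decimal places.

0.1934

R_before = 0.738
R_after = 1 − (1 − 0.738)^2 = 0.9314
ΔR = 0.9314 − 0.738 = 0.1934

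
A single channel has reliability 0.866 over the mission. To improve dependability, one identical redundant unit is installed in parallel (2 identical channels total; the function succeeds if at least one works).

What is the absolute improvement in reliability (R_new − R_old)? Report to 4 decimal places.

0.1160

R_before = 0.866
R_after = 1 − (1 − 0.866)^2 = 0.9820
ΔR = 0.9820 − 0.866 = 0.1160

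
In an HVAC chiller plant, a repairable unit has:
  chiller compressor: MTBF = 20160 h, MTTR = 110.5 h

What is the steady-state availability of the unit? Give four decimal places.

0.9945

A(chiller compressor) = MTBF/(MTBF+MTTR) = 20160/(20160+110.5) = 0.9945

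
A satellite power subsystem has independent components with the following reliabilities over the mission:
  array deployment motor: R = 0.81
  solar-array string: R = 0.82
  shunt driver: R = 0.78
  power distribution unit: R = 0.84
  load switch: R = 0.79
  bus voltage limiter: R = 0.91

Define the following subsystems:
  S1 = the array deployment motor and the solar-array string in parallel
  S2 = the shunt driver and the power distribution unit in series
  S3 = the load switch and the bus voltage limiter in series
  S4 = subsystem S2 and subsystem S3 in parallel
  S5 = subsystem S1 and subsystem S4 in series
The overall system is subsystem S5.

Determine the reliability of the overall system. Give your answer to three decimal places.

0.872

Parallel (array deployment motor and solar-array string): 1 − (1 − 0.81000)(1 − 0.82000) = 0.96580
Series (shunt driver and power distribution unit): 0.78000 × 0.84000 = 0.65520
Series (load switch and bus voltage limiter): 0.79000 × 0.91000 = 0.71890
Parallel ([0.65520] and [0.71890]): 1 − (1 − 0.65520)(1 − 0.71890) = 0.90308
Series ([0.96580] and [0.90308]): 0.96580 × 0.90308 = 0.872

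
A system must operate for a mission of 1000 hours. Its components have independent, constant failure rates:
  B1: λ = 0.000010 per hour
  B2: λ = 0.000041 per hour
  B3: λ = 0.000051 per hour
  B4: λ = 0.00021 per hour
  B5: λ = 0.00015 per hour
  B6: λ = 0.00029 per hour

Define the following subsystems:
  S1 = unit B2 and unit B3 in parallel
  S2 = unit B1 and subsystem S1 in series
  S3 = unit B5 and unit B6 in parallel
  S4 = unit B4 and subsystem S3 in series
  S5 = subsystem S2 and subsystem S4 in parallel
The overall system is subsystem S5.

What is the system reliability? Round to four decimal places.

R(B1) = exp(−0.000010 × 1000) = 0.990050
R(B2) = exp(−0.000041 × 1000) = 0.959829
R(B3) = exp(−0.000051 × 1000) = 0.950279
R(B4) = exp(−0.00021 × 1000) = 0.810584
R(B5) = exp(−0.00015 × 1000) = 0.860708
R(B6) = exp(−0.00029 × 1000) = 0.748264
Parallel (B2 and B3): 1 − (1 − 0.959829)(1 − 0.950279) = 0.998003
Series (B1 and [0.998003]): 0.990050 × 0.998003 = 0.988073
Parallel (B5 and B6): 1 − (1 − 0.860708)(1 − 0.748264) = 0.964935
Series (B4 and [0.964935]): 0.810584 × 0.964935 = 0.782161
Parallel ([0.988073] and [0.782161]): 1 − (1 − 0.988073)(1 − 0.782161) = 0.9974

0.9974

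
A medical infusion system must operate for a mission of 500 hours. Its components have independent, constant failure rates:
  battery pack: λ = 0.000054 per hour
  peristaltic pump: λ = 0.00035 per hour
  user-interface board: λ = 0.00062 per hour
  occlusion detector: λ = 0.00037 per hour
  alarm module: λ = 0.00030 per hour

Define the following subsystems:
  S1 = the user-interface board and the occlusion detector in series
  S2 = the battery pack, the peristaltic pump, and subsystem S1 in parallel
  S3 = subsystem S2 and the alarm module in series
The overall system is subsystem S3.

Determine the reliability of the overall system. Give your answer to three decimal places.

0.859

R(battery pack) = exp(−0.000054 × 500) = 0.97336
R(peristaltic pump) = exp(−0.00035 × 500) = 0.83946
R(user-interface board) = exp(−0.00062 × 500) = 0.73345
R(occlusion detector) = exp(−0.00037 × 500) = 0.83110
R(alarm module) = exp(−0.00030 × 500) = 0.86071
Series (user-interface board and occlusion detector): 0.73345 × 0.83110 = 0.60957
Parallel (battery pack, peristaltic pump, and [0.60957]): 1 − (1 − 0.97336)(1 − 0.83946)(1 − 0.60957) = 0.99833
Series ([0.99833] and alarm module): 0.99833 × 0.86071 = 0.859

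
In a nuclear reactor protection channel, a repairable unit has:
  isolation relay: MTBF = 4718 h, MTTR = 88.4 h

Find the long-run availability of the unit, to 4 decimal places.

0.9816

A(isolation relay) = MTBF/(MTBF+MTTR) = 4718/(4718+88.4) = 0.9816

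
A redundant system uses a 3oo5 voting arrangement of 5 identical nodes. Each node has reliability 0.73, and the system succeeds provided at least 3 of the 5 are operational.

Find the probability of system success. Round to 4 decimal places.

R = Σ_{i=3}^{5} C(5,i) p^i (1−p)^{5−i} with p = 0.73
C(5,3)·0.73^3·0.27^2 = 0.283593
C(5,4)·0.73^4·0.27^1 = 0.383376
C(5,5)·0.73^5·0.27^0 = 0.207307
Sum = 0.8743

0.8743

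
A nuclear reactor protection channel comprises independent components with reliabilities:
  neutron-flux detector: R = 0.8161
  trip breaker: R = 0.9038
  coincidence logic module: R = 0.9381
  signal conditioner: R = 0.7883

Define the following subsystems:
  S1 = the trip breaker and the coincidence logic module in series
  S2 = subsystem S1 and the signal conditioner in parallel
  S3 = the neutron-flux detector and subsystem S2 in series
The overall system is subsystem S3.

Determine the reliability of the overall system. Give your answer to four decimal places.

Series (trip breaker and coincidence logic module): 0.903800 × 0.938100 = 0.847855
Parallel ([0.847855] and signal conditioner): 1 − (1 − 0.847855)(1 − 0.788300) = 0.967791
Series (neutron-flux detector and [0.967791]): 0.816100 × 0.967791 = 0.7898

0.7898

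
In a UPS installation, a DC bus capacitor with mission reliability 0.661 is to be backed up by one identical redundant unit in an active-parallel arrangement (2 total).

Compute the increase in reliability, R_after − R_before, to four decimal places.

R_before = 0.661
R_after = 1 − (1 − 0.661)^2 = 0.8851
ΔR = 0.8851 − 0.661 = 0.2241

0.2241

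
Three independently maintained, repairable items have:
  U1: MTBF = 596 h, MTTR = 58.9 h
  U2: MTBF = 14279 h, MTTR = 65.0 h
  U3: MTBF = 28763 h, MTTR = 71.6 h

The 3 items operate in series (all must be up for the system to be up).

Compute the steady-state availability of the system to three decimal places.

A(U1) = MTBF/(MTBF+MTTR) = 596/(596+58.9) = 0.910063
A(U2) = MTBF/(MTBF+MTTR) = 14279/(14279+65.0) = 0.995468
A(U3) = MTBF/(MTBF+MTTR) = 28763/(28763+71.6) = 0.997517
Series availability: 0.910063 × 0.995468 × 0.997517 = 0.904

0.904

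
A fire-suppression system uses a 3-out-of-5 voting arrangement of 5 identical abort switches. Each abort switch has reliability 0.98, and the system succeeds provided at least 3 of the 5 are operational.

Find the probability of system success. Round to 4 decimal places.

R = Σ_{i=3}^{5} C(5,i) p^i (1−p)^{5−i} with p = 0.98
C(5,3)·0.98^3·0.02^2 = 0.003765
C(5,4)·0.98^4·0.02^1 = 0.092237
C(5,5)·0.98^5·0.02^0 = 0.903921
Sum = 0.9999

0.9999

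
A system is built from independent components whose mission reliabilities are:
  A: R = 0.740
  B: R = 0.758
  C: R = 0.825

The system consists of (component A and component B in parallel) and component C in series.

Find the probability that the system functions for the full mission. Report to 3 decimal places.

Parallel (A and B): 1 − (1 − 0.74000)(1 − 0.75800) = 0.93708
Series ([0.93708] and C): 0.93708 × 0.82500 = 0.773

0.773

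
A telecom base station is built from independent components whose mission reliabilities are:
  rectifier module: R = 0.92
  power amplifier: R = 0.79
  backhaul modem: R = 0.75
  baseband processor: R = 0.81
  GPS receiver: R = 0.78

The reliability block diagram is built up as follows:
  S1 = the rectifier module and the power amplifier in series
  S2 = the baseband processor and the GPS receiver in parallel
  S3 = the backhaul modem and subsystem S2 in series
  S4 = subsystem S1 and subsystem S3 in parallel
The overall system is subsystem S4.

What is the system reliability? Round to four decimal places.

Series (rectifier module and power amplifier): 0.920000 × 0.790000 = 0.726800
Parallel (baseband processor and GPS receiver): 1 − (1 − 0.810000)(1 − 0.780000) = 0.958200
Series (backhaul modem and [0.958200]): 0.750000 × 0.958200 = 0.718650
Parallel ([0.726800] and [0.718650]): 1 − (1 − 0.726800)(1 − 0.718650) = 0.9231

0.9231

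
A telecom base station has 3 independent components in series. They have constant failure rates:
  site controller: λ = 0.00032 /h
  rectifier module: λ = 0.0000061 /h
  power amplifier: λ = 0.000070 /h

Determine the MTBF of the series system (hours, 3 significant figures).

2520

Series of exponential components: λ_sys = Σ λ_i
λ_sys = 0.00032 + 0.0000061 + 0.000070 = 3.9610e-04 /h
MTBF = 1 / λ_sys = 2520 h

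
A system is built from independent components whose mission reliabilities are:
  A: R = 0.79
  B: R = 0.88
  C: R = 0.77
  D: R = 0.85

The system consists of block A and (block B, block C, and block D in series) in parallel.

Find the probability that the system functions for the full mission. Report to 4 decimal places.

0.9110

Series (B, C, and D): 0.880000 × 0.770000 × 0.850000 = 0.575960
Parallel (A and [0.575960]): 1 − (1 − 0.790000)(1 − 0.575960) = 0.9110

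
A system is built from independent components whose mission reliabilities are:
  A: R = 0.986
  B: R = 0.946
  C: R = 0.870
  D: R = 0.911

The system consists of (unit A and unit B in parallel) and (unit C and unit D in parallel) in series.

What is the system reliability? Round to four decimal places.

Parallel (A and B): 1 − (1 − 0.986000)(1 − 0.946000) = 0.999244
Parallel (C and D): 1 − (1 − 0.870000)(1 − 0.911000) = 0.988430
Series ([0.999244] and [0.988430]): 0.999244 × 0.988430 = 0.9877

0.9877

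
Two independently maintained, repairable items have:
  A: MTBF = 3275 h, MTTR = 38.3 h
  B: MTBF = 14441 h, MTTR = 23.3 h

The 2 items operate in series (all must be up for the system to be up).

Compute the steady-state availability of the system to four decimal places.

A(A) = MTBF/(MTBF+MTTR) = 3275/(3275+38.3) = 0.988441
A(B) = MTBF/(MTBF+MTTR) = 14441/(14441+23.3) = 0.998389
Series availability: 0.988441 × 0.998389 = 0.9868

0.9868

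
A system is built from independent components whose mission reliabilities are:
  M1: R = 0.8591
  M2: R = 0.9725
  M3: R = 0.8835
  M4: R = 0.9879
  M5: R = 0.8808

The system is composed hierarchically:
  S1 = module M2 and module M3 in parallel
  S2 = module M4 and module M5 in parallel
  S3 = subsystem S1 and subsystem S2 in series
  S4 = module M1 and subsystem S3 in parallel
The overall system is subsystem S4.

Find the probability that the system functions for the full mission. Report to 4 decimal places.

0.9993

Parallel (M2 and M3): 1 − (1 − 0.972500)(1 − 0.883500) = 0.996796
Parallel (M4 and M5): 1 − (1 − 0.987900)(1 − 0.880800) = 0.998558
Series ([0.996796] and [0.998558]): 0.996796 × 0.998558 = 0.995359
Parallel (M1 and [0.995359]): 1 − (1 − 0.859100)(1 − 0.995359) = 0.9993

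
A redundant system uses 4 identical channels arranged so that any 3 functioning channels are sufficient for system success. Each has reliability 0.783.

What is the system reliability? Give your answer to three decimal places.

0.793

R = Σ_{i=3}^{4} C(4,i) p^i (1−p)^{4−i} with p = 0.783
C(4,3)·0.783^3·0.217^1 = 0.41668
C(4,4)·0.783^4·0.217^0 = 0.37588
Sum = 0.793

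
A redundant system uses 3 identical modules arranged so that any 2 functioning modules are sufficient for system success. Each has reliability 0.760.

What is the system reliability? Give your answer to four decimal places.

R = Σ_{i=2}^{3} C(3,i) p^i (1−p)^{3−i} with p = 0.760
C(3,2)·0.760^2·0.240^1 = 0.415872
C(3,3)·0.760^3·0.240^0 = 0.438976
Sum = 0.8548

0.8548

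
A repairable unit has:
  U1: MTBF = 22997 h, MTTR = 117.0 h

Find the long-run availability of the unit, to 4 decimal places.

0.9949

A(U1) = MTBF/(MTBF+MTTR) = 22997/(22997+117.0) = 0.9949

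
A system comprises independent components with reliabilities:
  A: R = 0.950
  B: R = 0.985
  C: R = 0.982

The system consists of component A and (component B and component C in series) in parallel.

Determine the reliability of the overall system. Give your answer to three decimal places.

0.998

Series (B and C): 0.98500 × 0.98200 = 0.96727
Parallel (A and [0.96727]): 1 − (1 − 0.95000)(1 − 0.96727) = 0.998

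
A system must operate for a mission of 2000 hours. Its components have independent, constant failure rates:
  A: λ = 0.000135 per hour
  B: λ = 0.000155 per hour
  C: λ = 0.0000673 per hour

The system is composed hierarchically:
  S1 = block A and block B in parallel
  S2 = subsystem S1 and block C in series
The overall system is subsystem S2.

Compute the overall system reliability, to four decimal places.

0.8189

R(A) = exp(−0.000135 × 2000) = 0.763379
R(B) = exp(−0.000155 × 2000) = 0.733447
R(C) = exp(−0.0000673 × 2000) = 0.874065
Parallel (A and B): 1 − (1 − 0.763379)(1 − 0.733447) = 0.936928
Series ([0.936928] and C): 0.936928 × 0.874065 = 0.8189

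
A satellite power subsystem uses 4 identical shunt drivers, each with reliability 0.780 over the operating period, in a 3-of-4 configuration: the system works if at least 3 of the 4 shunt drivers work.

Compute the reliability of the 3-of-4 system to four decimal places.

R = Σ_{i=3}^{4} C(4,i) p^i (1−p)^{4−i} with p = 0.780
C(4,3)·0.780^3·0.220^1 = 0.417606
C(4,4)·0.780^4·0.220^0 = 0.370151
Sum = 0.7878

0.7878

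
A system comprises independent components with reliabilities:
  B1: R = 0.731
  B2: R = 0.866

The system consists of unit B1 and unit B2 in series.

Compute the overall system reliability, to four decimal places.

Series (B1 and B2): 0.731000 × 0.866000 = 0.6330

0.6330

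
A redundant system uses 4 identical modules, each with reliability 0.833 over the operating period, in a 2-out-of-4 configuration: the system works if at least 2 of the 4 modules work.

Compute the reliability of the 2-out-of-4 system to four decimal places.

R = Σ_{i=2}^{4} C(4,i) p^i (1−p)^{4−i} with p = 0.833
C(4,2)·0.833^2·0.167^2 = 0.116111
C(4,3)·0.833^3·0.167^1 = 0.386110
C(4,4)·0.833^4·0.167^0 = 0.481482
Sum = 0.9837

0.9837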